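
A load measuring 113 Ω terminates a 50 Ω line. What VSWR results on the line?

VSWR ≈ 2.26

For a purely resistive load, VSWR = R_L/Z_0 or Z_0/R_L (whichever > 1) = 113/50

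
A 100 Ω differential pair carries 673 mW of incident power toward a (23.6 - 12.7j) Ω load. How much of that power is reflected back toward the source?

|Γ| = |(-76.4 − j12.7)/(123.6 − j12.7)| = 0.623
|Γ|² = 0.389
P_refl = |Γ|²·P_inc = 261 mW, P_del = (1 − |Γ|²)·P_inc = 412 mW

P_reflected ≈ 261 mW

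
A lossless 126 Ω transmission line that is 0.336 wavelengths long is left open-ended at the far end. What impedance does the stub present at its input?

Z_in ≈ +j75.6 Ω

βl = 2π × 0.336 = 121°
tan(βl) = -1.67
For an open-ended stub, Z_in = −jZ_0·cot(βl) = −jZ_0/tan(βl)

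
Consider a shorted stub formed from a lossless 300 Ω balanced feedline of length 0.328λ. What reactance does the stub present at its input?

X_in ≈ -562 Ω (capacitive)

βl = 2π × 0.328 = 118°
tan(βl) = -1.87
For a shorted stub, Z_in = jZ_0·tan(βl)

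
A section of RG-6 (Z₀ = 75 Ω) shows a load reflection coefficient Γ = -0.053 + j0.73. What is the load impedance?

Z_L ≈ 21.2 + j66.7 Ω

Z_L = Z_0·(1 + Γ)/(1 − Γ) = 75·(0.947 + j0.73)/(1.05 − j0.73)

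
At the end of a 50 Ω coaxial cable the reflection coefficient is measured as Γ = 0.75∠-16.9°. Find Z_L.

Z_L ≈ 172 − j171 Ω

Z_L = Z_0·(1 + Γ)/(1 − Γ) = 50·(1.72 − j0.218)/(0.282 + j0.218)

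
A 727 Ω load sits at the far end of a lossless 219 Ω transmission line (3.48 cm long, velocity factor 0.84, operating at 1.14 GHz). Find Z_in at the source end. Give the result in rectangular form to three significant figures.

λ = v/f = 0.84·c / 1.14 GHz = 0.221 m
βl = 2π·l/λ = 2π × 0.157 = 56.7°
tan(βl) = tan(56.7°) = 1.52
Z_in = Z_0·(Z_L + jZ_0·tanβl)/(Z_0 + jZ_L·tanβl)
     = 219·(727 + j333)/(219 + j1110)

Z_in ≈ 90.9 − j126 Ω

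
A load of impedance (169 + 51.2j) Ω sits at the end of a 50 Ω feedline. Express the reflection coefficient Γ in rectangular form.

Γ ≈ 0.567 + j0.101

Γ = (Z_L − Z_0)/(Z_L + Z_0) = (119 + j51.2)/(219 + j51.2)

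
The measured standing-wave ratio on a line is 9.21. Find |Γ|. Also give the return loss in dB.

|Γ| ≈ 0.804; return loss ≈ 1.89 dB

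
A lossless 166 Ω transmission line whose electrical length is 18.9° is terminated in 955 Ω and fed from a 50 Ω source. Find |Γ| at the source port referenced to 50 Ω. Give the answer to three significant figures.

|Γ| ≈ 0.891

tan(βl) = 0.342
Z_in = Z_0·(Z_L + jZ_0·tanβl)/(Z_0 + jZ_L·tanβl) = 219 − j374 Ω
Γ_s = (Z_in − Z_s)/(Z_in + Z_s) = (169 − j374)/(269 − j374), |Γ_s| = 0.891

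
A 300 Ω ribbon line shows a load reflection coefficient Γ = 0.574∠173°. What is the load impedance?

Z_L ≈ 81.5 + j17 Ω

Z_L = Z_0·(1 + Γ)/(1 − Γ) = 300·(0.43 + j0.07)/(1.57 − j0.07)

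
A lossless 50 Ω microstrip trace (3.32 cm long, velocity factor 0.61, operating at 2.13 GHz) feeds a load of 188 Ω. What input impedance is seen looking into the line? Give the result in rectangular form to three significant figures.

λ = v/f = 0.61·c / 2.13 GHz = 0.0859 m
βl = 2π·l/λ = 2π × 0.386 = 139°
tan(βl) = tan(139°) = -0.866
Z_in = Z_0·(Z_L + jZ_0·tanβl)/(Z_0 + jZ_L·tanβl)
     = 50·(188 − j43.3)/(50 − j163)

Z_in ≈ 28.4 + j49 Ω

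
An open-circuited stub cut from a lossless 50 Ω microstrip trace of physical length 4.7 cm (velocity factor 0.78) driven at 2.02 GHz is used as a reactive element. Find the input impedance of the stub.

Z_in ≈ +j74.3 Ω

λ = v/f = 0.78·c / 2.02 GHz = 0.116 m
βl = 2π·l/λ = 2π × 0.406 = 146°
tan(βl) = -0.673
For an open-circuited stub, Z_in = −jZ_0·cot(βl) = −jZ_0/tan(βl)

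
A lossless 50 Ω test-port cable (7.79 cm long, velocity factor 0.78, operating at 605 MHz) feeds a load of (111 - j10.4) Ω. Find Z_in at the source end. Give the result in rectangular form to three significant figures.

λ = v/f = 0.78·c / 605 MHz = 0.387 m
βl = 2π·l/λ = 2π × 0.201 = 72.5°
tan(βl) = tan(72.5°) = 3.17
Z_in = Z_0·(Z_L + jZ_0·tanβl)/(Z_0 + jZ_L·tanβl)
     = 50·(111 + j148)/(83 + j352)

Z_in ≈ 23.5 − j10.2 Ω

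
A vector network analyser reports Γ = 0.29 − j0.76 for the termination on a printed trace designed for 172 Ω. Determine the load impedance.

Z_L = Z_0·(1 + Γ)/(1 − Γ) = 172·(1.29 − j0.76)/(0.71 + j0.76)

Z_L ≈ 53.8 − j242 Ω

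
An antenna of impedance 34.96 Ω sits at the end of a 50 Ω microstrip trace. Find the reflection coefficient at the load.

Γ = (Z_L − Z_0)/(Z_L + Z_0) = (34.96 − 50)/(34.96 + 50) = -15.04/84.96

Γ = -0.177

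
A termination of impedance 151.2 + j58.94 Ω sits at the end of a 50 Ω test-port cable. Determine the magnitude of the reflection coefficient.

Γ = (Z_L − Z_0)/(Z_L + Z_0) = (101.2 + j58.94)/(201.2 + j58.94)
|Γ| = 117/210

|Γ| ≈ 0.559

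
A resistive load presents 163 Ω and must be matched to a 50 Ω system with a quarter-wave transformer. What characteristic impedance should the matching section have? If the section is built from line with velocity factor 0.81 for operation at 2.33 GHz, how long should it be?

Z_qwt ≈ 90.3 Ω; length ≈ 2.61 cm

Z_qwt = √(Z_0·R_L) = √(50 × 163) = √8150
λ = 0.81·c/f = 0.104 m, so l = λ/4 = 0.0261 m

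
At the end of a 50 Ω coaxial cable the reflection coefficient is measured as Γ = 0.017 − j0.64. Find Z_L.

Z_L = Z_0·(1 + Γ)/(1 − Γ) = 50·(1.02 − j0.64)/(0.983 + j0.64)

Z_L ≈ 21.4 − j46.5 Ω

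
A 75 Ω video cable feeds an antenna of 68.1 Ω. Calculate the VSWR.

VSWR ≈ 1.1

Γ = (68.1 − 75)/(68.1 + 75) = -0.0482
VSWR = (1 + 0.0482)/(1 − 0.0482)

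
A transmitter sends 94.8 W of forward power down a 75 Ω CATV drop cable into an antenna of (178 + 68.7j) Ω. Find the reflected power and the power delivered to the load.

P_reflected ≈ 21.1 W; P_delivered ≈ 73.7 W

|Γ| = |(103 + j68.7)/(253 + j68.7)| = 0.472
|Γ|² = 0.223
P_refl = |Γ|²·P_inc = 21.1 W, P_del = (1 − |Γ|²)·P_inc = 73.7 W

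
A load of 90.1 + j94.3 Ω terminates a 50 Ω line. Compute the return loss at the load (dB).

Γ = (40.1 + j94.3)/(140.1 + j94.3), |Γ| = 0.607
RL = −20·log₁₀|Γ| = −20·log₁₀(0.607)

RL ≈ 4.34 dB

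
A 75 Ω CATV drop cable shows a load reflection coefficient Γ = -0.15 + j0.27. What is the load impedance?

Z_L ≈ 48.6 + j29 Ω

Z_L = Z_0·(1 + Γ)/(1 − Γ) = 75·(0.85 + j0.27)/(1.15 − j0.27)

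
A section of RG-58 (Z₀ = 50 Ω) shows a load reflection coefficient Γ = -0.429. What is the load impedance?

Z_L = Z_0·(1 + Γ)/(1 − Γ) = 50·(0.571)/(1.43)

Z_L ≈ 20 Ω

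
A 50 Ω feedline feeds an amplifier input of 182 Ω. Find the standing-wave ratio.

VSWR ≈ 3.64

For a purely resistive load, VSWR = R_L/Z_0 or Z_0/R_L (whichever > 1) = 182/50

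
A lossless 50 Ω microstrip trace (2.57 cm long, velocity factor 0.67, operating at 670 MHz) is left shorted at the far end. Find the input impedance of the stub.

Z_in ≈ +j29.9 Ω

λ = v/f = 0.67·c / 670 MHz = 0.3 m
βl = 2π·l/λ = 2π × 0.0857 = 30.8°
tan(βl) = 0.597
For a shorted stub, Z_in = jZ_0·tan(βl)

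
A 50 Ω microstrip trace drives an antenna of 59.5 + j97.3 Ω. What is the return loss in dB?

RL ≈ 3.51 dB

Γ = (9.5 + j97.3)/(109.5 + j97.3), |Γ| = 0.667
RL = −20·log₁₀|Γ| = −20·log₁₀(0.667)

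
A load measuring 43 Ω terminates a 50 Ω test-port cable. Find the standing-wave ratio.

VSWR ≈ 1.16

For a purely resistive load, VSWR = R_L/Z_0 or Z_0/R_L (whichever > 1) = 50/43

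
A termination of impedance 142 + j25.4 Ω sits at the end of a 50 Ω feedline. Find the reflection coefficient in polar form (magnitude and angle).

Γ ≈ 0.493 ∠ 7.9°

Γ = (Z_L − Z_0)/(Z_L + Z_0) = (92 + j25.4)/(192 + j25.4)
|Γ| = 95.4/194 = 0.493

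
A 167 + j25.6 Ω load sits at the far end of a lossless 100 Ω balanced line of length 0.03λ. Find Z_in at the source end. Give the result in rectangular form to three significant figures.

Z_in ≈ 172 − j10.6 Ω

βl = 2π × 0.03 = 10.8°
tan(βl) = tan(10.8°) = 0.191
Z_in = Z_0·(Z_L + jZ_0·tanβl)/(Z_0 + jZ_L·tanβl)
     = 100·(167 + j44.7)/(95.1 + j31.9)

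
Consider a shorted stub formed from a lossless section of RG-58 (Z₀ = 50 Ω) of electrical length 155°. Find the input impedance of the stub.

Z_in ≈ −j23.3 Ω

tan(βl) = -0.466
For a shorted stub, Z_in = jZ_0·tan(βl)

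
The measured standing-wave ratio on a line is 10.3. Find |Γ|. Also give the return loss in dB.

|Γ| ≈ 0.823; return loss ≈ 1.69 dB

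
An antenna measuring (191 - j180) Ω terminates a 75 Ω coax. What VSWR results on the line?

VSWR ≈ 5

Γ = (Z_L − Z_0)/(Z_L + Z_0) = (116 − j180)/(266 − j180)
|Γ| = 214/321 = 0.667
VSWR = (1 + |Γ|)/(1 − |Γ|) = 1.67/0.333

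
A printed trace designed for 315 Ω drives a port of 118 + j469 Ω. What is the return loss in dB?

RL ≈ 1.97 dB

Γ = (-197 + j469)/(433 + j469), |Γ| = 0.797
RL = −20·log₁₀|Γ| = −20·log₁₀(0.797)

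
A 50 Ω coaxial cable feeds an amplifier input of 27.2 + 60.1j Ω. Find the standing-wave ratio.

VSWR ≈ 4.83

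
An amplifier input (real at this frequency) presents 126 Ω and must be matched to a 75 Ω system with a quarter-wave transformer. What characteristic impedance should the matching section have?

Z_qwt = √(Z_0·R_L) = √(75 × 126) = √9450

Z_qwt ≈ 97.2 Ω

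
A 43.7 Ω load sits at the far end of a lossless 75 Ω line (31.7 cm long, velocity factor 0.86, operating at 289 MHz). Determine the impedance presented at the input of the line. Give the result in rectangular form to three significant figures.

Z_in ≈ 74.3 − j40.8 Ω

λ = v/f = 0.86·c / 289 MHz = 0.893 m
βl = 2π·l/λ = 2π × 0.355 = 128°
tan(βl) = tan(128°) = -1.29
Z_in = Z_0·(Z_L + jZ_0·tanβl)/(Z_0 + jZ_L·tanβl)
     = 75·(43.7 − j96.6)/(75 − j56.3)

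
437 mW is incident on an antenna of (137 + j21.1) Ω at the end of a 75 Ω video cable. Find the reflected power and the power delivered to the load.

P_reflected ≈ 41.3 mW; P_delivered ≈ 396 mW

|Γ| = |(62 + j21.1)/(212 + j21.1)| = 0.307
|Γ|² = 0.0945
P_refl = |Γ|²·P_inc = 41.3 mW, P_del = (1 − |Γ|²)·P_inc = 396 mW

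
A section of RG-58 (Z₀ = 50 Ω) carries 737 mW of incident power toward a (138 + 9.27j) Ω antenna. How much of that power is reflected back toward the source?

P_reflected ≈ 163 mW

|Γ| = |(88 + j9.27)/(188 + j9.27)| = 0.47
|Γ|² = 0.221
P_refl = |Γ|²·P_inc = 163 mW, P_del = (1 − |Γ|²)·P_inc = 574 mW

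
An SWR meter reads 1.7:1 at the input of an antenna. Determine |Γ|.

|Γ| = (S − 1)/(S + 1) = (1.7 − 1)/(1.7 + 1) = 0.7/2.7

|Γ| ≈ 0.259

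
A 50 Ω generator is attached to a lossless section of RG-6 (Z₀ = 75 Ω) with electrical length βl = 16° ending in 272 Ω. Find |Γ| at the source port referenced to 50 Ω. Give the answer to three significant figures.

tan(βl) = 0.287
Z_in = Z_0·(Z_L + jZ_0·tanβl)/(Z_0 + jZ_L·tanβl) = 141 − j126 Ω
Γ_s = (Z_in − Z_s)/(Z_in + Z_s) = (91.4 − j126)/(191 − j126), |Γ_s| = 0.678

|Γ| ≈ 0.678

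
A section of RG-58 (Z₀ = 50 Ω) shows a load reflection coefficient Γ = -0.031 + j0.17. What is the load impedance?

Z_L ≈ 44.4 + j15.6 Ω

Z_L = Z_0·(1 + Γ)/(1 − Γ) = 50·(0.969 + j0.17)/(1.03 − j0.17)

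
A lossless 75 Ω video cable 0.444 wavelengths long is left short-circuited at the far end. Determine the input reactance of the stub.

βl = 2π × 0.444 = 160°
tan(βl) = -0.367
For a short-circuited stub, Z_in = jZ_0·tan(βl)

X_in ≈ -27.5 Ω (capacitive)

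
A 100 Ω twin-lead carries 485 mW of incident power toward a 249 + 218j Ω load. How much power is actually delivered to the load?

P_delivered ≈ 285 mW

|Γ| = |(149 + j218)/(349 + j218)| = 0.642
|Γ|² = 0.412
P_refl = |Γ|²·P_inc = 200 mW, P_del = (1 − |Γ|²)·P_inc = 285 mW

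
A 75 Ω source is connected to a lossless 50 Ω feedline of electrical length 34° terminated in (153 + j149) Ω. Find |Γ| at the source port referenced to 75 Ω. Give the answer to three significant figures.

|Γ| ≈ 0.666

tan(βl) = 0.675
Z_in = Z_0·(Z_L + jZ_0·tanβl)/(Z_0 + jZ_L·tanβl) = 42.2 − j94.8 Ω
Γ_s = (Z_in − Z_s)/(Z_in + Z_s) = (-32.8 − j94.8)/(117 − j94.8), |Γ_s| = 0.666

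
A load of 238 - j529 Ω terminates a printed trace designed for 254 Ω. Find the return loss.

Γ = (-16 − j529)/(492 − j529), |Γ| = 0.733
RL = −20·log₁₀|Γ| = −20·log₁₀(0.733)

RL ≈ 2.7 dB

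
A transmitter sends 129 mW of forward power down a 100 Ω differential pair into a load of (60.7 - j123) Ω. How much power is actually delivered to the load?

|Γ| = |(-39.3 − j123)/(160.7 − j123)| = 0.638
|Γ|² = 0.407
P_refl = |Γ|²·P_inc = 52.5 mW, P_del = (1 − |Γ|²)·P_inc = 76.5 mW

P_delivered ≈ 76.5 mW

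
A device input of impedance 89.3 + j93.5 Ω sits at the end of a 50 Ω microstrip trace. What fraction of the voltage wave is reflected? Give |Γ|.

|Γ| ≈ 0.605

Γ = (Z_L − Z_0)/(Z_L + Z_0) = (39.3 + j93.5)/(139.3 + j93.5)
|Γ| = 101/168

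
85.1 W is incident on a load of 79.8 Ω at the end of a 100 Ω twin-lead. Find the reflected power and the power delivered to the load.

P_reflected ≈ 1.07 W; P_delivered ≈ 84 W

Γ = (79.8 − 100)/(79.8 + 100) = -0.112
|Γ|² = 0.0126
P_refl = |Γ|²·P_inc = 1.07 W, P_del = (1 − |Γ|²)·P_inc = 84 W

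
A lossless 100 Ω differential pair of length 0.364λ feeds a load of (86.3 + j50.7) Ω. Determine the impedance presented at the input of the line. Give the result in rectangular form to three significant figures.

Z_in ≈ 57.4 − j4.59 Ω

βl = 2π × 0.364 = 131°
tan(βl) = tan(131°) = -1.15
Z_in = Z_0·(Z_L + jZ_0·tanβl)/(Z_0 + jZ_L·tanβl)
     = 100·(86.3 − j64.2)/(158 − j99.1)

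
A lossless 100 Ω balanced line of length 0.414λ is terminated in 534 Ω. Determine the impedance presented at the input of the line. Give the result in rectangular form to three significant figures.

βl = 2π × 0.414 = 149°
tan(βl) = tan(149°) = -0.6
Z_in = Z_0·(Z_L + jZ_0·tanβl)/(Z_0 + jZ_L·tanβl)
     = 100·(534 − j60)/(100 − j320)

Z_in ≈ 64.5 + j147 Ω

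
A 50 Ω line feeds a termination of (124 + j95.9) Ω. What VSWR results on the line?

VSWR ≈ 4.12

Γ = (Z_L − Z_0)/(Z_L + Z_0) = (74 + j95.9)/(174 + j95.9)
|Γ| = 121/199 = 0.61
VSWR = (1 + |Γ|)/(1 − |Γ|) = 1.61/0.39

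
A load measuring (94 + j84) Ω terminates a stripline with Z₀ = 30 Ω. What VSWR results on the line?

Γ = (Z_L − Z_0)/(Z_L + Z_0) = (64 + j84)/(124 + j84)
|Γ| = 106/150 = 0.705
VSWR = (1 + |Γ|)/(1 − |Γ|) = 1.71/0.295

VSWR ≈ 5.78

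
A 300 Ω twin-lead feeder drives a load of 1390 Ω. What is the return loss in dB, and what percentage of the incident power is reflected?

RL ≈ 3.81 dB; 41.6% of incident power reflected

Γ = (1390 − 300)/(1390 + 300) = 0.645
RL = −20·log₁₀(0.645) = 3.81 dB
P_refl/P_inc = |Γ|² = 0.416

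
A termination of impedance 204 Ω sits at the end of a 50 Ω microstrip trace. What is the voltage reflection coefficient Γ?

Γ = (Z_L − Z_0)/(Z_L + Z_0) = (204 − 50)/(204 + 50) = 154/254

Γ = 0.606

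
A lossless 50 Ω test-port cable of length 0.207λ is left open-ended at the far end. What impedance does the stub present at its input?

βl = 2π × 0.207 = 74.5°
tan(βl) = 3.61
For an open-ended stub, Z_in = −jZ_0·cot(βl) = −jZ_0/tan(βl)

Z_in ≈ −j13.8 Ω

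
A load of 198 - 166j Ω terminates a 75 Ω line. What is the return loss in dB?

RL ≈ 3.79 dB

Γ = (123 − j166)/(273 − j166), |Γ| = 0.647
RL = −20·log₁₀|Γ| = −20·log₁₀(0.647)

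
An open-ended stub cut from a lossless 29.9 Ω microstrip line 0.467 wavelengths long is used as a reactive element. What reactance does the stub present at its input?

βl = 2π × 0.467 = 168°
tan(βl) = -0.21
For an open-ended stub, Z_in = −jZ_0·cot(βl) = −jZ_0/tan(βl)

X_in ≈ 142 Ω (inductive)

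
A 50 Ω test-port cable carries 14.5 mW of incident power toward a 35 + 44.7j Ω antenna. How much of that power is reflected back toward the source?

|Γ| = |(-15 + j44.7)/(85 + j44.7)| = 0.491
|Γ|² = 0.241
P_refl = |Γ|²·P_inc = 3.5 mW, P_del = (1 − |Γ|²)·P_inc = 11 mW

P_reflected ≈ 3.5 mW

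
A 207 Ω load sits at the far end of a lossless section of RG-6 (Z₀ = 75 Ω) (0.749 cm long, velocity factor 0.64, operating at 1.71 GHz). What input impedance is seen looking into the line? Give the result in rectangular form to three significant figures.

Z_in ≈ 98.8 − j88 Ω

λ = v/f = 0.64·c / 1.71 GHz = 0.112 m
βl = 2π·l/λ = 2π × 0.0667 = 24°
tan(βl) = tan(24°) = 0.446
Z_in = Z_0·(Z_L + jZ_0·tanβl)/(Z_0 + jZ_L·tanβl)
     = 75·(207 + j33.4)/(75 + j92.2)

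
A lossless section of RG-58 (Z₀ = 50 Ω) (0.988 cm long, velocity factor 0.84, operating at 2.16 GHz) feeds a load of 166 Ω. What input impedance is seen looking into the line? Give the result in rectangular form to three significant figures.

Z_in ≈ 46.4 − j61.2 Ω

λ = v/f = 0.84·c / 2.16 GHz = 0.117 m
βl = 2π·l/λ = 2π × 0.0847 = 30.5°
tan(βl) = tan(30.5°) = 0.589
Z_in = Z_0·(Z_L + jZ_0·tanβl)/(Z_0 + jZ_L·tanβl)
     = 50·(166 + j29.4)/(50 + j97.7)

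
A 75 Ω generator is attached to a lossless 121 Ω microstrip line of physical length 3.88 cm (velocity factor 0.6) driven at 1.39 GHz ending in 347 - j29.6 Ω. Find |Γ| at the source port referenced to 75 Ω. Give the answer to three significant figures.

λ = v/f = 0.6·c / 1.39 GHz = 0.129 m
βl = 2π·l/λ = 2π × 0.3 = 108°
tan(βl) = -3.1
Z_in = Z_0·(Z_L + jZ_0·tanβl)/(Z_0 + jZ_L·tanβl) = 46.5 + j37.7 Ω
Γ_s = (Z_in − Z_s)/(Z_in + Z_s) = (-28.5 + j37.7)/(122 + j37.7), |Γ_s| = 0.371

|Γ| ≈ 0.371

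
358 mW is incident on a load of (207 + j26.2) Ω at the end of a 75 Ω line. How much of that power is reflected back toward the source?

P_reflected ≈ 80.8 mW

|Γ| = |(132 + j26.2)/(282 + j26.2)| = 0.475
|Γ|² = 0.226
P_refl = |Γ|²·P_inc = 80.8 mW, P_del = (1 − |Γ|²)·P_inc = 277 mW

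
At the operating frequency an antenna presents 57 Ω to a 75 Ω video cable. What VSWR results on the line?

Γ = (57 − 75)/(57 + 75) = -0.136
VSWR = (1 + 0.136)/(1 − 0.136)

VSWR ≈ 1.32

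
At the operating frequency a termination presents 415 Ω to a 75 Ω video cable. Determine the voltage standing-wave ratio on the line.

For a purely resistive load, VSWR = R_L/Z_0 or Z_0/R_L (whichever > 1) = 415/75

VSWR ≈ 5.53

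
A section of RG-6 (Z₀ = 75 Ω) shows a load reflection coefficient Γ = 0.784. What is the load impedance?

Z_L ≈ 619 Ω

Z_L = Z_0·(1 + Γ)/(1 − Γ) = 75·(1.78)/(0.216)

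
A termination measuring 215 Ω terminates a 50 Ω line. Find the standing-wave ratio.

VSWR ≈ 4.3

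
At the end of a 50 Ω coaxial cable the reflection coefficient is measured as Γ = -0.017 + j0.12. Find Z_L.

Z_L = Z_0·(1 + Γ)/(1 − Γ) = 50·(0.983 + j0.12)/(1.02 − j0.12)

Z_L ≈ 47 + j11.4 Ω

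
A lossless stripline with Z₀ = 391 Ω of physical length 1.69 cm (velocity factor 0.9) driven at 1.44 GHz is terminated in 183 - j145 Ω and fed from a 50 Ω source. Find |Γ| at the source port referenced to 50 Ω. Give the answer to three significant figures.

λ = v/f = 0.9·c / 1.44 GHz = 0.188 m
βl = 2π·l/λ = 2π × 0.0901 = 32.4°
tan(βl) = 0.636
Z_in = Z_0·(Z_L + jZ_0·tanβl)/(Z_0 + jZ_L·tanβl) = 159 + j45.5 Ω
Γ_s = (Z_in − Z_s)/(Z_in + Z_s) = (109 + j45.5)/(209 + j45.5), |Γ_s| = 0.552

|Γ| ≈ 0.552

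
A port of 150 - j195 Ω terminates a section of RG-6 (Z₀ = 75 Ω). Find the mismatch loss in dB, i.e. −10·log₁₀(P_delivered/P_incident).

Γ = (75 − j195)/(225 − j195), |Γ| = 0.702
|Γ|² = 0.492, so P_del/P_inc = 1 − |Γ|² = 0.508
ML = −10·log₁₀(1 − |Γ|²)

mismatch loss ≈ 2.94 dB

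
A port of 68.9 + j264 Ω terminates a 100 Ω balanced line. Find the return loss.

Γ = (-31.1 + j264)/(168.9 + j264), |Γ| = 0.848
RL = −20·log₁₀|Γ| = −20·log₁₀(0.848)

RL ≈ 1.43 dB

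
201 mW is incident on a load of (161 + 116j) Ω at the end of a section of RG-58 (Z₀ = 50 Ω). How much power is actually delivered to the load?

|Γ| = |(111 + j116)/(211 + j116)| = 0.667
|Γ|² = 0.445
P_refl = |Γ|²·P_inc = 89.4 mW, P_del = (1 − |Γ|²)·P_inc = 112 mW

P_delivered ≈ 112 mW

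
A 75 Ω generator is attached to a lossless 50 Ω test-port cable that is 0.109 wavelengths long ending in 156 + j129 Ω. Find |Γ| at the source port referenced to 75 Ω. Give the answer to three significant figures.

βl = 2π × 0.109 = 39.2°
tan(βl) = 0.817
Z_in = Z_0·(Z_L + jZ_0·tanβl)/(Z_0 + jZ_L·tanβl) = 33.7 − j75.9 Ω
Γ_s = (Z_in − Z_s)/(Z_in + Z_s) = (-41.3 − j75.9)/(109 − j75.9), |Γ_s| = 0.652

|Γ| ≈ 0.652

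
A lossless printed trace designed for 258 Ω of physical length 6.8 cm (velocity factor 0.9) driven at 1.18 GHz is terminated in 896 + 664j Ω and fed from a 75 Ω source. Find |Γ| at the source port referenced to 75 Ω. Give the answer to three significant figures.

λ = v/f = 0.9·c / 1.18 GHz = 0.229 m
βl = 2π·l/λ = 2π × 0.297 = 107°
tan(βl) = -3.27
Z_in = Z_0·(Z_L + jZ_0·tanβl)/(Z_0 + jZ_L·tanβl) = 48.1 + j38.9 Ω
Γ_s = (Z_in − Z_s)/(Z_in + Z_s) = (-26.9 + j38.9)/(123 + j38.9), |Γ_s| = 0.366

|Γ| ≈ 0.366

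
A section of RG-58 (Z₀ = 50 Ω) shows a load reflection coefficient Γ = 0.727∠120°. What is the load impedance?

Z_L = Z_0·(1 + Γ)/(1 − Γ) = 50·(0.637 + j0.63)/(1.36 − j0.63)

Z_L ≈ 10.5 + j27.9 Ω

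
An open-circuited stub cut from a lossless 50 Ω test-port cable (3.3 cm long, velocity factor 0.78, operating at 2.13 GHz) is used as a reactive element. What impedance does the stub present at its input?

Z_in ≈ +j16.4 Ω

λ = v/f = 0.78·c / 2.13 GHz = 0.11 m
βl = 2π·l/λ = 2π × 0.3 = 108°
tan(βl) = -3.05
For an open-circuited stub, Z_in = −jZ_0·cot(βl) = −jZ_0/tan(βl)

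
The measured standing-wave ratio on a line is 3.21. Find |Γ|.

|Γ| ≈ 0.525

|Γ| = (S − 1)/(S + 1) = (3.21 − 1)/(3.21 + 1) = 2.21/4.21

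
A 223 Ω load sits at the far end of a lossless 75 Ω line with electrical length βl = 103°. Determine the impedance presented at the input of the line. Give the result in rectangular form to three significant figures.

Z_in ≈ 26.4 + j15.3 Ω

tan(βl) = tan(103°) = -4.33
Z_in = Z_0·(Z_L + jZ_0·tanβl)/(Z_0 + jZ_L·tanβl)
     = 75·(223 − j325)/(75 − j966)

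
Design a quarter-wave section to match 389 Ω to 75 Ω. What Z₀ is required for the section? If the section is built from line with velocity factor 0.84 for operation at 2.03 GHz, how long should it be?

Z_qwt = √(Z_0·R_L) = √(75 × 389) = √29180
λ = 0.84·c/f = 0.124 m, so l = λ/4 = 0.031 m

Z_qwt ≈ 171 Ω; length ≈ 3.1 cm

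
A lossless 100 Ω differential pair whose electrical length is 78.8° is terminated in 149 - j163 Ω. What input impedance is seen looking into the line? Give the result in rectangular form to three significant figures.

Z_in ≈ 27.8 + j14.4 Ω

tan(βl) = tan(78.8°) = 5.05
Z_in = Z_0·(Z_L + jZ_0·tanβl)/(Z_0 + jZ_L·tanβl)
     = 100·(149 + j342)/(923 + j753)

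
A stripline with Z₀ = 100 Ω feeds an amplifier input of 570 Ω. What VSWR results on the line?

VSWR ≈ 5.7

For a purely resistive load, VSWR = R_L/Z_0 or Z_0/R_L (whichever > 1) = 570/100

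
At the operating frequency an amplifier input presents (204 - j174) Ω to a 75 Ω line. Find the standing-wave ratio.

Γ = (Z_L − Z_0)/(Z_L + Z_0) = (129 − j174)/(279 − j174)
|Γ| = 217/329 = 0.659
VSWR = (1 + |Γ|)/(1 − |Γ|) = 1.66/0.341

VSWR ≈ 4.86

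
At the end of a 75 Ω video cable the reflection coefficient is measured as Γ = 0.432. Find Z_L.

Z_L ≈ 189 Ω

Z_L = Z_0·(1 + Γ)/(1 − Γ) = 75·(1.43)/(0.568)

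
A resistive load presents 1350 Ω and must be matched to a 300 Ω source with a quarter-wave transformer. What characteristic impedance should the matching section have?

Z_qwt ≈ 636 Ω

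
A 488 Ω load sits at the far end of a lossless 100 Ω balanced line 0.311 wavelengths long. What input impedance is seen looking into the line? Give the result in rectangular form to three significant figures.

Z_in ≈ 23.7 + j38.4 Ω

βl = 2π × 0.311 = 112°
tan(βl) = tan(112°) = -2.48
Z_in = Z_0·(Z_L + jZ_0·tanβl)/(Z_0 + jZ_L·tanβl)
     = 100·(488 − j248)/(100 − j1210)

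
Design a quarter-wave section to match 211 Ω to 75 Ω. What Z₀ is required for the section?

Z_qwt ≈ 126 Ω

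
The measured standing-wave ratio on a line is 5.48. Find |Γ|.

|Γ| ≈ 0.691

|Γ| = (S − 1)/(S + 1) = (5.48 − 1)/(5.48 + 1) = 4.48/6.48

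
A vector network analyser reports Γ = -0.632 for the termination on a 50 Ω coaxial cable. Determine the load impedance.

Z_L ≈ 11.3 Ω

Z_L = Z_0·(1 + Γ)/(1 − Γ) = 50·(0.368)/(1.63)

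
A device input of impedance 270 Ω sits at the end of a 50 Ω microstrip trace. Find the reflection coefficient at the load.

Γ = 0.688

Γ = (Z_L − Z_0)/(Z_L + Z_0) = (270 − 50)/(270 + 50) = 220/320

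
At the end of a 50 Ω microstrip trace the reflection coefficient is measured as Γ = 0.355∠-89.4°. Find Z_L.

Z_L ≈ 39.1 − j31.7 Ω

Z_L = Z_0·(1 + Γ)/(1 − Γ) = 50·(1 − j0.355)/(0.996 + j0.355)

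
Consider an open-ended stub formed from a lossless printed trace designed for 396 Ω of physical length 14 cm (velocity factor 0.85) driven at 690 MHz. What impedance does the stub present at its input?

λ = v/f = 0.85·c / 690 MHz = 0.37 m
βl = 2π·l/λ = 2π × 0.379 = 136°
tan(βl) = -0.953
For an open-ended stub, Z_in = −jZ_0·cot(βl) = −jZ_0/tan(βl)

Z_in ≈ +j415 Ω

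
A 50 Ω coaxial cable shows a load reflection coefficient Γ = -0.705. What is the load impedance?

Z_L = Z_0·(1 + Γ)/(1 − Γ) = 50·(0.295)/(1.71)

Z_L ≈ 8.65 Ω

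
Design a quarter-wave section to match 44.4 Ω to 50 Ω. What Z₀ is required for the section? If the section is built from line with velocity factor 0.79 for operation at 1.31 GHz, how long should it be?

Z_qwt = √(Z_0·R_L) = √(50 × 44.4) = √2220
λ = 0.79·c/f = 0.181 m, so l = λ/4 = 0.0452 m

Z_qwt ≈ 47.1 Ω; length ≈ 4.52 cm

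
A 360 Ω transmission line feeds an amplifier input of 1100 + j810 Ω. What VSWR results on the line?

Γ = (Z_L − Z_0)/(Z_L + Z_0) = (740 + j810)/(1460 + j810)
|Γ| = 1100/1670 = 0.657
VSWR = (1 + |Γ|)/(1 − |Γ|) = 1.66/0.343

VSWR ≈ 4.83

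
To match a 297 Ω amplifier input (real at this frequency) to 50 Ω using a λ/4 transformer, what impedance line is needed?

Z_qwt = √(Z_0·R_L) = √(50 × 297) = √14850

Z_qwt ≈ 122 Ω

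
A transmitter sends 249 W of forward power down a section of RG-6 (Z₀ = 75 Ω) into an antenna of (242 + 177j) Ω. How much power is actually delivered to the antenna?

|Γ| = |(167 + j177)/(317 + j177)| = 0.67
|Γ|² = 0.449
P_refl = |Γ|²·P_inc = 112 W, P_del = (1 − |Γ|²)·P_inc = 137 W

P_delivered ≈ 137 W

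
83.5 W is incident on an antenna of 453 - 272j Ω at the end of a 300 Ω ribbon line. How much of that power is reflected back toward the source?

P_reflected ≈ 12.7 W

|Γ| = |(153 − j272)/(753 − j272)| = 0.39
|Γ|² = 0.152
P_refl = |Γ|²·P_inc = 12.7 W, P_del = (1 − |Γ|²)·P_inc = 70.8 W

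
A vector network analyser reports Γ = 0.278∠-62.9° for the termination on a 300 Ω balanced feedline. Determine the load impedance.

Z_L = Z_0·(1 + Γ)/(1 − Γ) = 300·(1.13 − j0.247)/(0.873 + j0.247)

Z_L ≈ 336 − j180 Ω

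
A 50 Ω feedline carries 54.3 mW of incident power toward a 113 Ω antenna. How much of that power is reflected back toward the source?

Γ = (113 − 50)/(113 + 50) = 0.387
|Γ|² = 0.149
P_refl = |Γ|²·P_inc = 8.11 mW, P_del = (1 − |Γ|²)·P_inc = 46.2 mW

P_reflected ≈ 8.11 mW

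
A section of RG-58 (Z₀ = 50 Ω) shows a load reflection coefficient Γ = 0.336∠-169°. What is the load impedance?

Z_L ≈ 25 − j3.62 Ω

Z_L = Z_0·(1 + Γ)/(1 − Γ) = 50·(0.67 − j0.0641)/(1.33 + j0.0641)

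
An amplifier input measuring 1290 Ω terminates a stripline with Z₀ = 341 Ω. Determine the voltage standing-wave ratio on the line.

Γ = (1290 − 341)/(1290 + 341) = 0.582
VSWR = (1 + 0.582)/(1 − 0.582)

VSWR ≈ 3.78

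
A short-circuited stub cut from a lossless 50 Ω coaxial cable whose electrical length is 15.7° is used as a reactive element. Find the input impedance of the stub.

tan(βl) = 0.281
For a short-circuited stub, Z_in = jZ_0·tan(βl)

Z_in ≈ +j14.1 Ω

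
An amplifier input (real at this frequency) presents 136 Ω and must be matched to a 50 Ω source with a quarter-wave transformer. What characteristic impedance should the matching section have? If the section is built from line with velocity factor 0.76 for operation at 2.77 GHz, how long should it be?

Z_qwt ≈ 82.5 Ω; length ≈ 2.06 cm

Z_qwt = √(Z_0·R_L) = √(50 × 136) = √6800
λ = 0.76·c/f = 0.0823 m, so l = λ/4 = 0.0206 m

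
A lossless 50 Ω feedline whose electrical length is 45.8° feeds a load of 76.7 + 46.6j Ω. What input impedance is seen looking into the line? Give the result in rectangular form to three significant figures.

tan(βl) = tan(45.8°) = 1.03
Z_in = Z_0·(Z_L + jZ_0·tanβl)/(Z_0 + jZ_L·tanβl)
     = 50·(76.7 + j98)/(2.08 + j78.9)

Z_in ≈ 63.4 − j47 Ω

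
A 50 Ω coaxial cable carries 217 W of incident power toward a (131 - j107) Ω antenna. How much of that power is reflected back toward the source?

P_reflected ≈ 88.4 W

|Γ| = |(81 − j107)/(181 − j107)| = 0.638
|Γ|² = 0.407
P_refl = |Γ|²·P_inc = 88.4 W, P_del = (1 − |Γ|²)·P_inc = 129 W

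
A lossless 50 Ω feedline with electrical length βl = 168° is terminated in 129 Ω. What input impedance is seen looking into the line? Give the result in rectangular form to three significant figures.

Z_in ≈ 104 + j46.2 Ω

tan(βl) = tan(168°) = -0.213
Z_in = Z_0·(Z_L + jZ_0·tanβl)/(Z_0 + jZ_L·tanβl)
     = 50·(129 − j10.6)/(50 − j27.4)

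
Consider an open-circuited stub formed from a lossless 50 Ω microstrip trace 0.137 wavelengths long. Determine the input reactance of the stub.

X_in ≈ -43 Ω (capacitive)

βl = 2π × 0.137 = 49.3°
tan(βl) = 1.16
For an open-circuited stub, Z_in = −jZ_0·cot(βl) = −jZ_0/tan(βl)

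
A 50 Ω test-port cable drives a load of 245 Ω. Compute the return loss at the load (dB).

Γ = (245 − 50)/(245 + 50) = 0.661
RL = −20·log₁₀|Γ| = −20·log₁₀(0.661)

RL ≈ 3.6 dB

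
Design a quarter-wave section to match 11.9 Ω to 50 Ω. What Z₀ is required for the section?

Z_qwt = √(Z_0·R_L) = √(50 × 11.9) = √595

Z_qwt ≈ 24.4 Ω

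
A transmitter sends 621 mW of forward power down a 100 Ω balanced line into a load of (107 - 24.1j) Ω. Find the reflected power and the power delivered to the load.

P_reflected ≈ 9.01 mW; P_delivered ≈ 612 mW

|Γ| = |(7 − j24.1)/(207 − j24.1)| = 0.12
|Γ|² = 0.0145
P_refl = |Γ|²·P_inc = 9.01 mW, P_del = (1 − |Γ|²)·P_inc = 612 mW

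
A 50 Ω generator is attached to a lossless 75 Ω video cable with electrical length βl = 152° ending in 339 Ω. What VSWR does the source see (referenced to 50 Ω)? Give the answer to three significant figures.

tan(βl) = -0.532
Z_in = Z_0·(Z_L + jZ_0·tanβl)/(Z_0 + jZ_L·tanβl) = 64.2 + j114 Ω
Γ_s = (Z_in − Z_s)/(Z_in + Z_s) = (14.2 + j114)/(114 + j114), |Γ_s| = 0.713
VSWR = (1 + |Γ_s|)/(1 − |Γ_s|)

VSWR ≈ 5.97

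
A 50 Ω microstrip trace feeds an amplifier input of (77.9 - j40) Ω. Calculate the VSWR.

Γ = (Z_L − Z_0)/(Z_L + Z_0) = (27.9 − j40)/(127.9 − j40)
|Γ| = 48.8/134 = 0.364
VSWR = (1 + |Γ|)/(1 − |Γ|) = 1.36/0.636

VSWR ≈ 2.14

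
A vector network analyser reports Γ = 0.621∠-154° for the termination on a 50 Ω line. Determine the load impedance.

Z_L = Z_0·(1 + Γ)/(1 − Γ) = 50·(0.442 − j0.272)/(1.56 + j0.272)

Z_L ≈ 12.3 − j10.9 Ω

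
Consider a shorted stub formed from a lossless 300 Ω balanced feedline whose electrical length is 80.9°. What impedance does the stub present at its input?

Z_in ≈ +j1870 Ω

tan(βl) = 6.24
For a shorted stub, Z_in = jZ_0·tan(βl)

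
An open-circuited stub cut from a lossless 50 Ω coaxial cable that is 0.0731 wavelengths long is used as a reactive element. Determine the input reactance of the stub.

X_in ≈ -101 Ω (capacitive)

βl = 2π × 0.0731 = 26.3°
tan(βl) = 0.495
For an open-circuited stub, Z_in = −jZ_0·cot(βl) = −jZ_0/tan(βl)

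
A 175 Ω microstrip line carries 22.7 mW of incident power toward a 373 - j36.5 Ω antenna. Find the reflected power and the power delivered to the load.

P_reflected ≈ 3.05 mW; P_delivered ≈ 19.6 mW

|Γ| = |(198 − j36.5)/(548 − j36.5)| = 0.367
|Γ|² = 0.134
P_refl = |Γ|²·P_inc = 3.05 mW, P_del = (1 − |Γ|²)·P_inc = 19.6 mW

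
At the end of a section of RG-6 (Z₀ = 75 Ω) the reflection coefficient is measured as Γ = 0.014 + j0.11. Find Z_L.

Z_L = Z_0·(1 + Γ)/(1 − Γ) = 75·(1.01 + j0.11)/(0.986 − j0.11)

Z_L ≈ 75.3 + j16.8 Ω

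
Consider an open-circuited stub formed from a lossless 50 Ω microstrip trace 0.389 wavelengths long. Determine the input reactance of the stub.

X_in ≈ 59.7 Ω (inductive)

βl = 2π × 0.389 = 140°
tan(βl) = -0.838
For an open-circuited stub, Z_in = −jZ_0·cot(βl) = −jZ_0/tan(βl)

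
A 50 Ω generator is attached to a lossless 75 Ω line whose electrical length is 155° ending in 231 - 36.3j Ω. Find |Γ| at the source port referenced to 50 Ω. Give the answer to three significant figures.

tan(βl) = -0.466
Z_in = Z_0·(Z_L + jZ_0·tanβl)/(Z_0 + jZ_L·tanβl) = 106 + j104 Ω
Γ_s = (Z_in − Z_s)/(Z_in + Z_s) = (55.6 + j104)/(156 + j104), |Γ_s| = 0.63

|Γ| ≈ 0.63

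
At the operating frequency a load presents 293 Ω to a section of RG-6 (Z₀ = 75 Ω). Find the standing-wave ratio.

VSWR ≈ 3.91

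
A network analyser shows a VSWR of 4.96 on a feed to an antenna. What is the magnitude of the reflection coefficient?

|Γ| = (S − 1)/(S + 1) = (4.96 − 1)/(4.96 + 1) = 3.96/5.96

|Γ| ≈ 0.664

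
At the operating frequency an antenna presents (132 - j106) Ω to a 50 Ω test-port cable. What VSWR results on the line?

Γ = (Z_L − Z_0)/(Z_L + Z_0) = (82 − j106)/(182 − j106)
|Γ| = 134/211 = 0.636
VSWR = (1 + |Γ|)/(1 − |Γ|) = 1.64/0.364

VSWR ≈ 4.5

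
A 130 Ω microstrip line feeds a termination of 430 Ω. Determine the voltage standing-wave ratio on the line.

Γ = (430 − 130)/(430 + 130) = 0.536
VSWR = (1 + 0.536)/(1 − 0.536)

VSWR ≈ 3.31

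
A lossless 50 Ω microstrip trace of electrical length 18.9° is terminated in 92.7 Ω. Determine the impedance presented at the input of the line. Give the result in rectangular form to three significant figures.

tan(βl) = tan(18.9°) = 0.342
Z_in = Z_0·(Z_L + jZ_0·tanβl)/(Z_0 + jZ_L·tanβl)
     = 50·(92.7 + j17.1)/(50 + j31.7)

Z_in ≈ 73.8 − j29.7 Ω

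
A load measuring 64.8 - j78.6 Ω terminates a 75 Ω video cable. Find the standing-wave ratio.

VSWR ≈ 2.95

Γ = (Z_L − Z_0)/(Z_L + Z_0) = (-10.2 − j78.6)/(139.8 − j78.6)
|Γ| = 79.3/160 = 0.494
VSWR = (1 + |Γ|)/(1 − |Γ|) = 1.49/0.506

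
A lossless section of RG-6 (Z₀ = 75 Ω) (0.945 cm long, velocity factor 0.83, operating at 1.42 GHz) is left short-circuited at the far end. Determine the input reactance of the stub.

λ = v/f = 0.83·c / 1.42 GHz = 0.175 m
βl = 2π·l/λ = 2π × 0.0539 = 19.4°
tan(βl) = 0.352
For a short-circuited stub, Z_in = jZ_0·tan(βl)

X_in ≈ 26.4 Ω (inductive)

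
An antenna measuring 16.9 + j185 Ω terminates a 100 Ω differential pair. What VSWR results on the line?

VSWR ≈ 26.3

Γ = (Z_L − Z_0)/(Z_L + Z_0) = (-83.1 + j185)/(116.9 + j185)
|Γ| = 203/219 = 0.927
VSWR = (1 + |Γ|)/(1 − |Γ|) = 1.93/0.0733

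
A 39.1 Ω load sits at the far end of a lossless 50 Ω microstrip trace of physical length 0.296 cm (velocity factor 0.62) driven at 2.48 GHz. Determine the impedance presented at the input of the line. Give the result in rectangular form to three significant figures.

λ = v/f = 0.62·c / 2.48 GHz = 0.075 m
βl = 2π·l/λ = 2π × 0.0395 = 14.2°
tan(βl) = tan(14.2°) = 0.253
Z_in = Z_0·(Z_L + jZ_0·tanβl)/(Z_0 + jZ_L·tanβl)
     = 50·(39.1 + j12.7)/(50 + j9.9)

Z_in ≈ 40 + j4.73 Ω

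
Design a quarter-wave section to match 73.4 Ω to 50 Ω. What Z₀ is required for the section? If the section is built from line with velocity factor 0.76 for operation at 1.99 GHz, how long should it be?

Z_qwt = √(Z_0·R_L) = √(50 × 73.4) = √3670
λ = 0.76·c/f = 0.115 m, so l = λ/4 = 0.0286 m

Z_qwt ≈ 60.6 Ω; length ≈ 2.86 cm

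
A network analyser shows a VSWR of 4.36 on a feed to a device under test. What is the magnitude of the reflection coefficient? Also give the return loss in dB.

|Γ| ≈ 0.627; return loss ≈ 4.06 dB

|Γ| = (S − 1)/(S + 1) = (4.36 − 1)/(4.36 + 1) = 3.36/5.36
RL = −20·log₁₀|Γ| = −20·log₁₀(0.627)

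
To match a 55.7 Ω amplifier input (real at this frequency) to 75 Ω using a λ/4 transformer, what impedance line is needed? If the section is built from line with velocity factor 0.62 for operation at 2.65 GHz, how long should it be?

Z_qwt = √(Z_0·R_L) = √(75 × 55.7) = √4178
λ = 0.62·c/f = 0.0702 m, so l = λ/4 = 0.0175 m

Z_qwt ≈ 64.6 Ω; length ≈ 1.75 cm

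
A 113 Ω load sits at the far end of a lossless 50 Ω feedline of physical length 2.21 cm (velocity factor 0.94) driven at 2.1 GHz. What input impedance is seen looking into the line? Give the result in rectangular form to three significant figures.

Z_in ≈ 28 − j22.4 Ω

λ = v/f = 0.94·c / 2.1 GHz = 0.134 m
βl = 2π·l/λ = 2π × 0.165 = 59.2°
tan(βl) = tan(59.2°) = 1.68
Z_in = Z_0·(Z_L + jZ_0·tanβl)/(Z_0 + jZ_L·tanβl)
     = 50·(113 + j84)/(50 + j190)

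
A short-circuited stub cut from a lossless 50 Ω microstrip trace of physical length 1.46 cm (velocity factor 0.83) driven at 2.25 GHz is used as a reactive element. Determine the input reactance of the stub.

λ = v/f = 0.83·c / 2.25 GHz = 0.111 m
βl = 2π·l/λ = 2π × 0.132 = 47.5°
tan(βl) = 1.09
For a short-circuited stub, Z_in = jZ_0·tan(βl)

X_in ≈ 54.6 Ω (inductive)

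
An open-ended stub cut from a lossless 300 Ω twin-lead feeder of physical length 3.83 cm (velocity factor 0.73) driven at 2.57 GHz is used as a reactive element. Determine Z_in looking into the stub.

Z_in ≈ +j913 Ω

λ = v/f = 0.73·c / 2.57 GHz = 0.0852 m
βl = 2π·l/λ = 2π × 0.449 = 162°
tan(βl) = -0.329
For an open-ended stub, Z_in = −jZ_0·cot(βl) = −jZ_0/tan(βl)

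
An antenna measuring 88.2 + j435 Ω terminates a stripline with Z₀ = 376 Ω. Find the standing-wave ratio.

VSWR ≈ 10.1

Γ = (Z_L − Z_0)/(Z_L + Z_0) = (-287.8 + j435)/(464.2 + j435)
|Γ| = 522/636 = 0.82
VSWR = (1 + |Γ|)/(1 − |Γ|) = 1.82/0.18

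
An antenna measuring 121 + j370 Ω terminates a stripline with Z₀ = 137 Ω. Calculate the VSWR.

Γ = (Z_L − Z_0)/(Z_L + Z_0) = (-16 + j370)/(258 + j370)
|Γ| = 370/451 = 0.821
VSWR = (1 + |Γ|)/(1 − |Γ|) = 1.82/0.179

VSWR ≈ 10.2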